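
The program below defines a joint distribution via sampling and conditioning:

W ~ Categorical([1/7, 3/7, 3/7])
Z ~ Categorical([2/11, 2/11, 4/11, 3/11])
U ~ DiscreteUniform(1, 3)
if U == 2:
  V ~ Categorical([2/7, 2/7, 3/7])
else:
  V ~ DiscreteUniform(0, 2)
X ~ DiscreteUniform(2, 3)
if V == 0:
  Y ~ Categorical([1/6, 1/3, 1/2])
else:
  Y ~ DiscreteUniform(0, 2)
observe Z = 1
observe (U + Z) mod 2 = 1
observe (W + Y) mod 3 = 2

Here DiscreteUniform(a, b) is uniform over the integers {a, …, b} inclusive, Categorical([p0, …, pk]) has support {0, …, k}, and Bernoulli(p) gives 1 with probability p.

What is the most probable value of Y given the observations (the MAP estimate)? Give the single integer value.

argmax_v P(Y = v | obs) = 1

Enumerate traces; 18 have nonzero weight after conditioning:
  (W=0, Z=1, U=2, V=0, X=2, Y=2) weight 1/1617
  (W=0, Z=1, U=2, V=0, X=3, Y=2) weight 1/1617
  (W=0, Z=1, U=2, V=1, X=2, Y=2) weight 2/4851
  (W=0, Z=1, U=2, V=1, X=3, Y=2) weight 2/4851
  (W=0, Z=1, U=2, V=2, X=2, Y=2) weight 1/1617
  (W=0, Z=1, U=2, V=2, X=3, Y=2) weight 1/1617
  (W=1, Z=1, U=2, V=0, X=2, Y=1) weight 2/1617
  (W=1, Z=1, U=2, V=0, X=3, Y=1) weight 2/1617
  (W=2, Z=1, U=2, V=0, X=2, Y=0) weight 1/1617
  … 9 more
Group by Y:
  weight(Y=0) = 4/539
  weight(Y=1) = 2/231
  weight(Y=2) = 16/4851
Total weight = 4/539 + 2/231 + 16/4851 = 94/4851
P(Y=0 | obs) = 4/539 / 94/4851 = 18/47
P(Y=1 | obs) = 2/231 / 94/4851 = 21/47
P(Y=2 | obs) = 16/4851 / 94/4851 = 8/47
argmax = 1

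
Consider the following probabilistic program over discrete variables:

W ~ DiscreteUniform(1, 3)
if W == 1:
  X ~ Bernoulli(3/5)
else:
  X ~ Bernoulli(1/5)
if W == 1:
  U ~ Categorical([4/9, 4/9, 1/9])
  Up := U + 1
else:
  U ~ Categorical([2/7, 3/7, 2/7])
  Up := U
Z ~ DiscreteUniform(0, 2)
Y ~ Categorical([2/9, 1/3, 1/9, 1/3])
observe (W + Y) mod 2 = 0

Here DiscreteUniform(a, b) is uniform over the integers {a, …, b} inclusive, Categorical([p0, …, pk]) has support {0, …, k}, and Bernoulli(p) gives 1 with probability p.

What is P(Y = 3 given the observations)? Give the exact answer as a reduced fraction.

P(Y = 3 | obs) = 2/5

Enumerate traces; 108 have nonzero weight after conditioning:
  (W=1, X=0, U=0, Z=0, Y=1) weight 8/1215
  (W=1, X=0, U=0, Z=0, Y=3) weight 8/1215
  (W=1, X=0, U=0, Z=1, Y=1) weight 8/1215
  (W=1, X=0, U=0, Z=1, Y=3) weight 8/1215
  (W=1, X=0, U=0, Z=2, Y=1) weight 8/1215
  (W=1, X=0, U=0, Z=2, Y=3) weight 8/1215
  (W=1, X=0, U=1, Z=0, Y=1) weight 8/1215
  (W=1, X=0, U=1, Z=0, Y=3) weight 8/1215
  (W=2, X=0, U=0, Z=0, Y=0) weight 16/2835
  (W=2, X=0, U=0, Z=0, Y=2) weight 8/2835
  … 98 more
Group by Y:
  weight(Y=0) = 2/27
  weight(Y=1) = 2/9
  weight(Y=2) = 1/27
  weight(Y=3) = 2/9
Total weight = 2/27 + 2/9 + 1/27 + 2/9 = 5/9
P(Y=0 | obs) = 2/27 / 5/9 = 2/15
P(Y=1 | obs) = 2/9 / 5/9 = 2/5
P(Y=2 | obs) = 1/27 / 5/9 = 1/15
P(Y=3 | obs) = 2/9 / 5/9 = 2/5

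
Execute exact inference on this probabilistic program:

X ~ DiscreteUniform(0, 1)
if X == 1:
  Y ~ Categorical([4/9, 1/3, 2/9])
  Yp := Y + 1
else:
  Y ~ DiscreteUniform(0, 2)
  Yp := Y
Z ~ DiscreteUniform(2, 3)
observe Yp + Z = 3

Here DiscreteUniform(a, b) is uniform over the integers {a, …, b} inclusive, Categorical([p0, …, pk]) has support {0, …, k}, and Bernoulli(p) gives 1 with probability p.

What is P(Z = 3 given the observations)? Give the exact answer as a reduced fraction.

Enumerate traces; 3 have nonzero weight after conditioning:
  (X=0, Y=0, Z=3) weight 1/12
  (X=0, Y=1, Z=2) weight 1/12
  (X=1, Y=0, Z=2) weight 1/9
Group by Z:
  weight(Z=2) = 7/36
  weight(Z=3) = 1/12
Total weight = 7/36 + 1/12 = 5/18
P(Z=2 | obs) = 7/36 / 5/18 = 7/10
P(Z=3 | obs) = 1/12 / 5/18 = 3/10

P(Z = 3 | obs) = 3/10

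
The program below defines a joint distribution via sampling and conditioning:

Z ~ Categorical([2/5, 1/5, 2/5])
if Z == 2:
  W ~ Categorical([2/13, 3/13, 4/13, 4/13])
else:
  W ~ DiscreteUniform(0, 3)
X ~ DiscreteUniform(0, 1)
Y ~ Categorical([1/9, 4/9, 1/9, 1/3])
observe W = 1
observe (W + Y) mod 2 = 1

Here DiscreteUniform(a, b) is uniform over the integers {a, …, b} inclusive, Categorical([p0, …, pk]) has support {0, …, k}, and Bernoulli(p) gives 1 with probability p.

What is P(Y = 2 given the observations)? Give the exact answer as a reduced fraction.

Enumerate traces; 12 have nonzero weight after conditioning:
  (Z=0, W=1, X=0, Y=0) weight 1/180
  (Z=0, W=1, X=0, Y=2) weight 1/180
  (Z=0, W=1, X=1, Y=0) weight 1/180
  (Z=0, W=1, X=1, Y=2) weight 1/180
  (Z=1, W=1, X=0, Y=0) weight 1/360
  (Z=1, W=1, X=0, Y=2) weight 1/360
  (Z=1, W=1, X=1, Y=0) weight 1/360
  (Z=1, W=1, X=1, Y=2) weight 1/360
  … 4 more
Group by Y:
  weight(Y=0) = 7/260
  weight(Y=2) = 7/260
Total weight = 7/260 + 7/260 = 7/130
P(Y=0 | obs) = 7/260 / 7/130 = 1/2
P(Y=2 | obs) = 7/260 / 7/130 = 1/2

P(Y = 2 | obs) = 1/2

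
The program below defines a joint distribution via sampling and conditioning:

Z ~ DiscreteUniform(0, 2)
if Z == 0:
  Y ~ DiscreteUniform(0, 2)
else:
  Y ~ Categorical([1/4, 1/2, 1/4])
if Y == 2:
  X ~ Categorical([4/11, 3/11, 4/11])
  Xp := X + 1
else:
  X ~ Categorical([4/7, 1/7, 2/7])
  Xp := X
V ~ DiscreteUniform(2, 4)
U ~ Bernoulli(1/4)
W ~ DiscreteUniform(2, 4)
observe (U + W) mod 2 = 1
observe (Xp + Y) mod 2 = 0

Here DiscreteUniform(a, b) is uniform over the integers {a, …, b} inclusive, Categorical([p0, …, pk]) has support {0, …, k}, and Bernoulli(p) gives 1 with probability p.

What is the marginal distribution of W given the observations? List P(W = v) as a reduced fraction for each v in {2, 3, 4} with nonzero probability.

Enumerate traces; 108 have nonzero weight after conditioning:
  (Z=0, Y=0, X=0, V=2, U=0, W=3) weight 1/189
  (Z=0, Y=0, X=0, V=2, U=1, W=2) weight 1/567
  (Z=0, Y=0, X=0, V=2, U=1, W=4) weight 1/567
  (Z=0, Y=0, X=0, V=3, U=0, W=3) weight 1/189
  (Z=0, Y=0, X=0, V=3, U=1, W=2) weight 1/567
  (Z=0, Y=0, X=0, V=3, U=1, W=4) weight 1/567
  (Z=0, Y=0, X=0, V=4, U=0, W=3) weight 1/189
  (Z=0, Y=0, X=0, V=4, U=1, W=2) weight 1/567
  … 100 more
Group by W:
  weight(W=2) = 523/16632
  weight(W=3) = 523/5544
  weight(W=4) = 523/16632
Total weight = 523/16632 + 523/5544 + 523/16632 = 2615/16632
P(W=2 | obs) = 523/16632 / 2615/16632 = 1/5
P(W=3 | obs) = 523/5544 / 2615/16632 = 3/5
P(W=4 | obs) = 523/16632 / 2615/16632 = 1/5

P(W=2) = 1/5, P(W=3) = 3/5, P(W=4) = 1/5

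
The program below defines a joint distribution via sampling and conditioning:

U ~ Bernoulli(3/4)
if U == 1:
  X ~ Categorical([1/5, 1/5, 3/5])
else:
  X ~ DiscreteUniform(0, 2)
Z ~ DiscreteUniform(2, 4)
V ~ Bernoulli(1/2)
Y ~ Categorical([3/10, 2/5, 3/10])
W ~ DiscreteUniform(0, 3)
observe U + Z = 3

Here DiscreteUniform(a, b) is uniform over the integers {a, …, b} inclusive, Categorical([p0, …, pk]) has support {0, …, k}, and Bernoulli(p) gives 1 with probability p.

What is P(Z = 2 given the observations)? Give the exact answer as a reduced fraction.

P(Z = 2 | obs) = 3/4

Enumerate traces; 144 have nonzero weight after conditioning:
  (U=0, X=0, Z=3, V=0, Y=0, W=0) weight 1/960
  (U=0, X=0, Z=3, V=0, Y=0, W=1) weight 1/960
  (U=0, X=0, Z=3, V=0, Y=0, W=2) weight 1/960
  (U=0, X=0, Z=3, V=0, Y=0, W=3) weight 1/960
  (U=0, X=0, Z=3, V=0, Y=1, W=0) weight 1/720
  (U=0, X=0, Z=3, V=0, Y=1, W=1) weight 1/720
  (U=0, X=0, Z=3, V=0, Y=1, W=2) weight 1/720
  (U=0, X=0, Z=3, V=0, Y=1, W=3) weight 1/720
  (U=1, X=0, Z=2, V=0, Y=0, W=0) weight 3/1600
  … 135 more
Group by Z:
  weight(Z=2) = 1/4
  weight(Z=3) = 1/12
Total weight = 1/4 + 1/12 = 1/3
P(Z=2 | obs) = 1/4 / 1/3 = 3/4
P(Z=3 | obs) = 1/12 / 1/3 = 1/4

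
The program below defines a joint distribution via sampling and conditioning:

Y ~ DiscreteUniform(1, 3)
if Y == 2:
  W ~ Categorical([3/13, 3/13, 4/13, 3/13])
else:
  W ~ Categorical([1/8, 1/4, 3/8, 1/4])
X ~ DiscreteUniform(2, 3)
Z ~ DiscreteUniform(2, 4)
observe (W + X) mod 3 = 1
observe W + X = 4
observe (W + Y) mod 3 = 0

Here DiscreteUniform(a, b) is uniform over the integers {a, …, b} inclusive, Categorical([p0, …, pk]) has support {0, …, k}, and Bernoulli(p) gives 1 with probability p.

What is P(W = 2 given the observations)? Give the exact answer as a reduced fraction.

Enumerate traces; 6 have nonzero weight after conditioning:
  (Y=1, W=2, X=2, Z=2) weight 1/48
  (Y=1, W=2, X=2, Z=3) weight 1/48
  (Y=1, W=2, X=2, Z=4) weight 1/48
  (Y=2, W=1, X=3, Z=2) weight 1/78
  (Y=2, W=1, X=3, Z=3) weight 1/78
  (Y=2, W=1, X=3, Z=4) weight 1/78
Group by W:
  weight(W=1) = 1/26
  weight(W=2) = 1/16
Total weight = 1/26 + 1/16 = 21/208
P(W=1 | obs) = 1/26 / 21/208 = 8/21
P(W=2 | obs) = 1/16 / 21/208 = 13/21

P(W = 2 | obs) = 13/21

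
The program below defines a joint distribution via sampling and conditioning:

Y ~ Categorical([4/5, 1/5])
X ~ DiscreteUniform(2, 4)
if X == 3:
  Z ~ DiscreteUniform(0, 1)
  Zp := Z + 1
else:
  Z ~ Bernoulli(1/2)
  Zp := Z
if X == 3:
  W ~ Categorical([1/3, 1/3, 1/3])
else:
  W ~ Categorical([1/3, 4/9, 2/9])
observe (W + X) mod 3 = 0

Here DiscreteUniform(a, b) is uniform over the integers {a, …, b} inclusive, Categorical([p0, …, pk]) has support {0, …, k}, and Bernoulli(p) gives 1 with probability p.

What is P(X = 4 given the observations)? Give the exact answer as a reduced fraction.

P(X = 4 | obs) = 2/9

Enumerate traces; 12 have nonzero weight after conditioning:
  (Y=0, X=2, Z=0, W=1) weight 8/135
  (Y=0, X=2, Z=1, W=1) weight 8/135
  (Y=0, X=3, Z=0, W=0) weight 2/45
  (Y=0, X=3, Z=1, W=0) weight 2/45
  (Y=0, X=4, Z=0, W=2) weight 4/135
  (Y=0, X=4, Z=1, W=2) weight 4/135
  (Y=1, X=2, Z=0, W=1) weight 2/135
  (Y=1, X=2, Z=1, W=1) weight 2/135
  … 4 more
Group by X:
  weight(X=2) = 4/27
  weight(X=3) = 1/9
  weight(X=4) = 2/27
Total weight = 4/27 + 1/9 + 2/27 = 1/3
P(X=2 | obs) = 4/27 / 1/3 = 4/9
P(X=3 | obs) = 1/9 / 1/3 = 1/3
P(X=4 | obs) = 2/27 / 1/3 = 2/9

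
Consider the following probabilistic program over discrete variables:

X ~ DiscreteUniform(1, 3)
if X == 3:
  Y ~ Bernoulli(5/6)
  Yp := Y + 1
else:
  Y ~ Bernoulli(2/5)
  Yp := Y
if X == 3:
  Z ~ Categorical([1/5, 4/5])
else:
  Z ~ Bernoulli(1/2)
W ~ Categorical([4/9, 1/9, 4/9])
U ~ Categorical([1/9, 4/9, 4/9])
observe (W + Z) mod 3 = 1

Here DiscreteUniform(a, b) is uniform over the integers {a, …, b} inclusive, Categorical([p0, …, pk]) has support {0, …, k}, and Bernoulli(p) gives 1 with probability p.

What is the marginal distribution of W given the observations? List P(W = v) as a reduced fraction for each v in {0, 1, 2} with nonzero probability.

P(W=0) = 6/7, P(W=1) = 1/7

Enumerate traces; 36 have nonzero weight after conditioning:
  (X=1, Y=0, Z=0, W=1, U=0) weight 1/810
  (X=1, Y=0, Z=0, W=1, U=1) weight 2/405
  (X=1, Y=0, Z=0, W=1, U=2) weight 2/405
  (X=1, Y=0, Z=1, W=0, U=0) weight 2/405
  (X=1, Y=0, Z=1, W=0, U=1) weight 8/405
  (X=1, Y=0, Z=1, W=0, U=2) weight 8/405
  (X=1, Y=1, Z=0, W=1, U=0) weight 1/1215
  (X=1, Y=1, Z=0, W=1, U=1) weight 4/1215
  … 28 more
Group by W:
  weight(W=0) = 4/15
  weight(W=1) = 2/45
Total weight = 4/15 + 2/45 = 14/45
P(W=0 | obs) = 4/15 / 14/45 = 6/7
P(W=1 | obs) = 2/45 / 14/45 = 1/7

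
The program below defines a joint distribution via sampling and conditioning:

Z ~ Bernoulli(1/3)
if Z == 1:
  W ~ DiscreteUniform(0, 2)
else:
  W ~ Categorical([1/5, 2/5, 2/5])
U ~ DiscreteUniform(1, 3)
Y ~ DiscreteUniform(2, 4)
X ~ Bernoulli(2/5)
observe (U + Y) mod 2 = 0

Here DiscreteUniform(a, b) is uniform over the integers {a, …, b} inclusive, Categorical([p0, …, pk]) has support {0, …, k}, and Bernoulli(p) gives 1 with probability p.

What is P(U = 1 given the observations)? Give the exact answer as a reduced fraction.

P(U = 1 | obs) = 1/4

Enumerate traces; 48 have nonzero weight after conditioning:
  (Z=0, W=0, U=1, Y=3, X=0) weight 2/225
  (Z=0, W=0, U=1, Y=3, X=1) weight 4/675
  (Z=0, W=0, U=2, Y=2, X=0) weight 2/225
  (Z=0, W=0, U=2, Y=2, X=1) weight 4/675
  (Z=0, W=0, U=2, Y=4, X=0) weight 2/225
  (Z=0, W=0, U=2, Y=4, X=1) weight 4/675
  (Z=0, W=0, U=3, Y=3, X=0) weight 2/225
  (Z=0, W=0, U=3, Y=3, X=1) weight 4/675
  … 40 more
Group by U:
  weight(U=1) = 1/9
  weight(U=2) = 2/9
  weight(U=3) = 1/9
Total weight = 1/9 + 2/9 + 1/9 = 4/9
P(U=1 | obs) = 1/9 / 4/9 = 1/4
P(U=2 | obs) = 2/9 / 4/9 = 1/2
P(U=3 | obs) = 1/9 / 4/9 = 1/4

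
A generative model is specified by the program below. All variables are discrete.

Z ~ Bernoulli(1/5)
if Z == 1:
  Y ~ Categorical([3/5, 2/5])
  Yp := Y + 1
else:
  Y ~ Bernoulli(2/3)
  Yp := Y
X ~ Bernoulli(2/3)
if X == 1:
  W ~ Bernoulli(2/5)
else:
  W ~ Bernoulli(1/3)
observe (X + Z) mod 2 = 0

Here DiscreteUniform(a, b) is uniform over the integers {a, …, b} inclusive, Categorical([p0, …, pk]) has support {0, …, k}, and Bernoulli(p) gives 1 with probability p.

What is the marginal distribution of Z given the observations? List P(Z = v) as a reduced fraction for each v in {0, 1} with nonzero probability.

P(Z=0) = 2/3, P(Z=1) = 1/3

Enumerate traces; 8 have nonzero weight after conditioning:
  (Z=0, Y=0, X=0, W=0) weight 8/135
  (Z=0, Y=0, X=0, W=1) weight 4/135
  (Z=0, Y=1, X=0, W=0) weight 16/135
  (Z=0, Y=1, X=0, W=1) weight 8/135
  (Z=1, Y=0, X=1, W=0) weight 6/125
  (Z=1, Y=0, X=1, W=1) weight 4/125
  (Z=1, Y=1, X=1, W=0) weight 4/125
  (Z=1, Y=1, X=1, W=1) weight 8/375
Group by Z:
  weight(Z=0) = 4/15
  weight(Z=1) = 2/15
Total weight = 4/15 + 2/15 = 2/5
P(Z=0 | obs) = 4/15 / 2/5 = 2/3
P(Z=1 | obs) = 2/15 / 2/5 = 1/3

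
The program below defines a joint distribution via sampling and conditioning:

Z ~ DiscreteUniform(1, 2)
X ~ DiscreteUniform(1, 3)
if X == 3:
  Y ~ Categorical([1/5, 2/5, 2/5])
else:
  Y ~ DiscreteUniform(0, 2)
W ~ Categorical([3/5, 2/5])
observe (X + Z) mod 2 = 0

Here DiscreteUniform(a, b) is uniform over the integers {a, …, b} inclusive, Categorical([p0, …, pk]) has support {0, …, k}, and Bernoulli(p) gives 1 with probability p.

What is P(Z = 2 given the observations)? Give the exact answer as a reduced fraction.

Enumerate traces; 18 have nonzero weight after conditioning:
  (Z=1, X=1, Y=0, W=0) weight 1/30
  (Z=1, X=1, Y=0, W=1) weight 1/45
  (Z=1, X=1, Y=1, W=0) weight 1/30
  (Z=1, X=1, Y=1, W=1) weight 1/45
  (Z=1, X=1, Y=2, W=0) weight 1/30
  (Z=1, X=1, Y=2, W=1) weight 1/45
  (Z=1, X=3, Y=0, W=0) weight 1/50
  (Z=1, X=3, Y=0, W=1) weight 1/75
  (Z=2, X=2, Y=0, W=0) weight 1/30
  … 9 more
Group by Z:
  weight(Z=1) = 1/3
  weight(Z=2) = 1/6
Total weight = 1/3 + 1/6 = 1/2
P(Z=1 | obs) = 1/3 / 1/2 = 2/3
P(Z=2 | obs) = 1/6 / 1/2 = 1/3

P(Z = 2 | obs) = 1/3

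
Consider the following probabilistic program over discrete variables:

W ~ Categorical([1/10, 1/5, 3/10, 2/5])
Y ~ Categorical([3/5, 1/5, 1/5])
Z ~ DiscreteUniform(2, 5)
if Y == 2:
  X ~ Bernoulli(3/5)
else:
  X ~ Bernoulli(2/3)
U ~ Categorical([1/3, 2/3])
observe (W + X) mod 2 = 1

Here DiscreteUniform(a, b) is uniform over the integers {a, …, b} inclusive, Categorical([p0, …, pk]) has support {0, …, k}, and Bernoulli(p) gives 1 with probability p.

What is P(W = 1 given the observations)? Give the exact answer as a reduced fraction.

P(W = 1 | obs) = 13/88

Enumerate traces; 96 have nonzero weight after conditioning:
  (W=0, Y=0, Z=2, X=1, U=0) weight 1/300
  (W=0, Y=0, Z=2, X=1, U=1) weight 1/150
  (W=0, Y=0, Z=3, X=1, U=0) weight 1/300
  (W=0, Y=0, Z=3, X=1, U=1) weight 1/150
  (W=0, Y=0, Z=4, X=1, U=0) weight 1/300
  (W=0, Y=0, Z=4, X=1, U=1) weight 1/150
  (W=0, Y=0, Z=5, X=1, U=0) weight 1/300
  (W=0, Y=0, Z=5, X=1, U=1) weight 1/150
  (W=1, Y=0, Z=2, X=0, U=0) weight 1/300
  (W=2, Y=0, Z=2, X=1, U=0) weight 1/100
  … 86 more
Group by W:
  weight(W=0) = 49/750
  weight(W=1) = 26/375
  weight(W=2) = 49/250
  weight(W=3) = 52/375
Total weight = 49/750 + 26/375 + 49/250 + 52/375 = 176/375
P(W=0 | obs) = 49/750 / 176/375 = 49/352
P(W=1 | obs) = 26/375 / 176/375 = 13/88
P(W=2 | obs) = 49/250 / 176/375 = 147/352
P(W=3 | obs) = 52/375 / 176/375 = 13/44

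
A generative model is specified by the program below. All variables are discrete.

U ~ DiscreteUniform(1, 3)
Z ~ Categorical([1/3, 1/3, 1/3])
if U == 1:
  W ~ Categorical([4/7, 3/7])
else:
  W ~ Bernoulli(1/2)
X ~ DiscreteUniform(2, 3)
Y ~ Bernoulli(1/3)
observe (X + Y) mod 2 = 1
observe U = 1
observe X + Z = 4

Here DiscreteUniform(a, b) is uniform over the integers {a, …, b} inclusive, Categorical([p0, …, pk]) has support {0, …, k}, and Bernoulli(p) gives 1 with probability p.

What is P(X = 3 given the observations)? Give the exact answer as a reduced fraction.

Enumerate traces; 4 have nonzero weight after conditioning:
  (U=1, Z=1, W=0, X=3, Y=0) weight 4/189
  (U=1, Z=1, W=1, X=3, Y=0) weight 1/63
  (U=1, Z=2, W=0, X=2, Y=1) weight 2/189
  (U=1, Z=2, W=1, X=2, Y=1) weight 1/126
Group by X:
  weight(X=2) = 1/54
  weight(X=3) = 1/27
Total weight = 1/54 + 1/27 = 1/18
P(X=2 | obs) = 1/54 / 1/18 = 1/3
P(X=3 | obs) = 1/27 / 1/18 = 2/3

P(X = 3 | obs) = 2/3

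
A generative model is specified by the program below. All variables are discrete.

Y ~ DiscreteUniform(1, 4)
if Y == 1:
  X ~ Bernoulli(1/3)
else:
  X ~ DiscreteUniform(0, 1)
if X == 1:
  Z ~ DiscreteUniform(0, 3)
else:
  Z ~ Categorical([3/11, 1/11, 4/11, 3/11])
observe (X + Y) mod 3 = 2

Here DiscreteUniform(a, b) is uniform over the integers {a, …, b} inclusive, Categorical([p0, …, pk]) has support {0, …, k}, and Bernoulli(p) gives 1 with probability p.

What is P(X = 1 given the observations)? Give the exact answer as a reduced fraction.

P(X = 1 | obs) = 5/8

Enumerate traces; 12 have nonzero weight after conditioning:
  (Y=1, X=1, Z=0) weight 1/48
  (Y=1, X=1, Z=1) weight 1/48
  (Y=1, X=1, Z=2) weight 1/48
  (Y=1, X=1, Z=3) weight 1/48
  (Y=2, X=0, Z=0) weight 3/88
  (Y=2, X=0, Z=1) weight 1/88
  (Y=2, X=0, Z=2) weight 1/22
  (Y=2, X=0, Z=3) weight 3/88
  … 4 more
Group by X:
  weight(X=0) = 1/8
  weight(X=1) = 5/24
Total weight = 1/8 + 5/24 = 1/3
P(X=0 | obs) = 1/8 / 1/3 = 3/8
P(X=1 | obs) = 5/24 / 1/3 = 5/8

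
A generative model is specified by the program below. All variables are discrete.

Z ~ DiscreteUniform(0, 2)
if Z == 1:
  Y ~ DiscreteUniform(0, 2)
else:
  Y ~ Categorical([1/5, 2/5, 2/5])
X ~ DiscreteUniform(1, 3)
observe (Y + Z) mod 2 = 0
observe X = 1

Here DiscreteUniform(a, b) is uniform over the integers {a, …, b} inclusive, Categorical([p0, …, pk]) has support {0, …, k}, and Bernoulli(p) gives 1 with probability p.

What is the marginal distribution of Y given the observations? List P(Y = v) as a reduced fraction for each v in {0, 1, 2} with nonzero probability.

Enumerate traces; 5 have nonzero weight after conditioning:
  (Z=0, Y=0, X=1) weight 1/45
  (Z=0, Y=2, X=1) weight 2/45
  (Z=1, Y=1, X=1) weight 1/27
  (Z=2, Y=0, X=1) weight 1/45
  (Z=2, Y=2, X=1) weight 2/45
Group by Y:
  weight(Y=0) = 2/45
  weight(Y=1) = 1/27
  weight(Y=2) = 4/45
Total weight = 2/45 + 1/27 + 4/45 = 23/135
P(Y=0 | obs) = 2/45 / 23/135 = 6/23
P(Y=1 | obs) = 1/27 / 23/135 = 5/23
P(Y=2 | obs) = 4/45 / 23/135 = 12/23

P(Y=0) = 6/23, P(Y=1) = 5/23, P(Y=2) = 12/23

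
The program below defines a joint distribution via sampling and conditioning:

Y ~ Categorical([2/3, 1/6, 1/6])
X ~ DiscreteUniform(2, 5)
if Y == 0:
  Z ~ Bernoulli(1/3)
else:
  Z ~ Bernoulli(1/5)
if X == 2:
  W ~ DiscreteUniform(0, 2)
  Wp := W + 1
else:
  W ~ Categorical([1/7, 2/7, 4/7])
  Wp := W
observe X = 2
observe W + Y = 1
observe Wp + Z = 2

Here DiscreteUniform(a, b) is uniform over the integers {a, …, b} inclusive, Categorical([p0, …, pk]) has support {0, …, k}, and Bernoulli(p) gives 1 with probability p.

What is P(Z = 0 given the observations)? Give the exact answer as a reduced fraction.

Enumerate traces; 2 have nonzero weight after conditioning:
  (Y=0, X=2, Z=0, W=1) weight 1/27
  (Y=1, X=2, Z=1, W=0) weight 1/360
Group by Z:
  weight(Z=0) = 1/27
  weight(Z=1) = 1/360
Total weight = 1/27 + 1/360 = 43/1080
P(Z=0 | obs) = 1/27 / 43/1080 = 40/43
P(Z=1 | obs) = 1/360 / 43/1080 = 3/43

P(Z = 0 | obs) = 40/43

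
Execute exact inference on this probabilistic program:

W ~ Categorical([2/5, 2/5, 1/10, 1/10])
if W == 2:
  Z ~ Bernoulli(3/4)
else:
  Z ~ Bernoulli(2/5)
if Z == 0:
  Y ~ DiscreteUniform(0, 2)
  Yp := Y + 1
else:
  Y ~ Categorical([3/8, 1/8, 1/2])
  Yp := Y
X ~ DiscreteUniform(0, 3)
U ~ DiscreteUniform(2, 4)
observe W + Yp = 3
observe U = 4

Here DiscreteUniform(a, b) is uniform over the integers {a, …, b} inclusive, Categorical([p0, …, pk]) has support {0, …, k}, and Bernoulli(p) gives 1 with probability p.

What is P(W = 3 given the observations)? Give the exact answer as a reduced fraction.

P(W = 3 | obs) = 72/1309

Enumerate traces; 24 have nonzero weight after conditioning:
  (W=0, Z=0, Y=2, X=0, U=4) weight 1/150
  (W=0, Z=0, Y=2, X=1, U=4) weight 1/150
  (W=0, Z=0, Y=2, X=2, U=4) weight 1/150
  (W=0, Z=0, Y=2, X=3, U=4) weight 1/150
  (W=1, Z=0, Y=1, X=0, U=4) weight 1/150
  (W=1, Z=0, Y=1, X=1, U=4) weight 1/150
  (W=1, Z=0, Y=1, X=2, U=4) weight 1/150
  (W=1, Z=0, Y=1, X=3, U=4) weight 1/150
  (W=2, Z=0, Y=0, X=0, U=4) weight 1/1440
  (W=3, Z=1, Y=0, X=0, U=4) weight 1/800
  … 14 more
Group by W:
  weight(W=0) = 2/75
  weight(W=1) = 4/75
  weight(W=2) = 17/2880
  weight(W=3) = 1/200
Total weight = 2/75 + 4/75 + 17/2880 + 1/200 = 1309/14400
P(W=0 | obs) = 2/75 / 1309/14400 = 384/1309
P(W=1 | obs) = 4/75 / 1309/14400 = 768/1309
P(W=2 | obs) = 17/2880 / 1309/14400 = 5/77
P(W=3 | obs) = 1/200 / 1309/14400 = 72/1309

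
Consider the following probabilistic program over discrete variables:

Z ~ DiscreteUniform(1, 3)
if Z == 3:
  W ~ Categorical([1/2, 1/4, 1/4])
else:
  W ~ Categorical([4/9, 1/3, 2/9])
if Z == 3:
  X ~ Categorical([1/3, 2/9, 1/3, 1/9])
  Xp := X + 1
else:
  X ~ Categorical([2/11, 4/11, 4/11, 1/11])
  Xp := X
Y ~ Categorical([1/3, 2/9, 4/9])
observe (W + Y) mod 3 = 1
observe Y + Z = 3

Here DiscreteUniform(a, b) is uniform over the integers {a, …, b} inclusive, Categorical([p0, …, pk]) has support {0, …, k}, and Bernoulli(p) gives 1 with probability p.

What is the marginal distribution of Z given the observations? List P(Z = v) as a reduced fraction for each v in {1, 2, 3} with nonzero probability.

Enumerate traces; 12 have nonzero weight after conditioning:
  (Z=1, W=2, X=0, Y=2) weight 16/2673
  (Z=1, W=2, X=1, Y=2) weight 32/2673
  (Z=1, W=2, X=2, Y=2) weight 32/2673
  (Z=1, W=2, X=3, Y=2) weight 8/2673
  (Z=2, W=0, X=0, Y=1) weight 16/2673
  (Z=2, W=0, X=1, Y=1) weight 32/2673
  (Z=2, W=0, X=2, Y=1) weight 32/2673
  (Z=2, W=0, X=3, Y=1) weight 8/2673
  (Z=3, W=1, X=0, Y=0) weight 1/108
  … 3 more
Group by Z:
  weight(Z=1) = 8/243
  weight(Z=2) = 8/243
  weight(Z=3) = 1/36
Total weight = 8/243 + 8/243 + 1/36 = 91/972
P(Z=1 | obs) = 8/243 / 91/972 = 32/91
P(Z=2 | obs) = 8/243 / 91/972 = 32/91
P(Z=3 | obs) = 1/36 / 91/972 = 27/91

P(Z=1) = 32/91, P(Z=2) = 32/91, P(Z=3) = 27/91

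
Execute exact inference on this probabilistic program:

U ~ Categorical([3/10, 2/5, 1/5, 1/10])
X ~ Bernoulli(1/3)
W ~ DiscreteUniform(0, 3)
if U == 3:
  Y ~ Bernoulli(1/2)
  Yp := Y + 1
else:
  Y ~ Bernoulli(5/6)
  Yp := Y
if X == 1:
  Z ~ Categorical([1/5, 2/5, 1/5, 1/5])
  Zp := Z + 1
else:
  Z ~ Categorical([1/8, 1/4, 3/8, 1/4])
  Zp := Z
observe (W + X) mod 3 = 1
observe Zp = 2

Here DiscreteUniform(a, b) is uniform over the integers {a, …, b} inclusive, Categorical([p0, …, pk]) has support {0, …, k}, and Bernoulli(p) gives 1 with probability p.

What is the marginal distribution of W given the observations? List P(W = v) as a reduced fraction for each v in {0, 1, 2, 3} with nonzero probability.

P(W=0) = 8/31, P(W=1) = 15/31, P(W=3) = 8/31

Enumerate traces; 24 have nonzero weight after conditioning:
  (U=0, X=0, W=1, Y=0, Z=2) weight 1/320
  (U=0, X=0, W=1, Y=1, Z=2) weight 1/64
  (U=0, X=1, W=0, Y=0, Z=1) weight 1/600
  (U=0, X=1, W=0, Y=1, Z=1) weight 1/120
  (U=0, X=1, W=3, Y=0, Z=1) weight 1/600
  (U=0, X=1, W=3, Y=1, Z=1) weight 1/120
  (U=1, X=0, W=1, Y=0, Z=2) weight 1/240
  (U=1, X=0, W=1, Y=1, Z=2) weight 1/48
  … 16 more
Group by W:
  weight(W=0) = 1/30
  weight(W=1) = 1/16
  weight(W=3) = 1/30
Total weight = 1/30 + 1/16 + 1/30 = 31/240
P(W=0 | obs) = 1/30 / 31/240 = 8/31
P(W=1 | obs) = 1/16 / 31/240 = 15/31
P(W=3 | obs) = 1/30 / 31/240 = 8/31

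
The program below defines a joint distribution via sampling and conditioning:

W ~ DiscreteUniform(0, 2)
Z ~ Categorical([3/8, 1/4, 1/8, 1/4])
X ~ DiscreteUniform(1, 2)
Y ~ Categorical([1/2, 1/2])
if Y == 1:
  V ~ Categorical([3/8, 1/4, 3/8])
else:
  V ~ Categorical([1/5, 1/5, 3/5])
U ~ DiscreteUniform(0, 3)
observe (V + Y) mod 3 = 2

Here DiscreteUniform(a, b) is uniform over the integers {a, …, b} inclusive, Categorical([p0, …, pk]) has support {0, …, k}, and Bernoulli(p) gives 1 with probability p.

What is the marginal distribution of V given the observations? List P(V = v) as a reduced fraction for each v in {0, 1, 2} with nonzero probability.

Enumerate traces; 192 have nonzero weight after conditioning:
  (W=0, Z=0, X=1, Y=0, V=2, U=0) weight 3/640
  (W=0, Z=0, X=1, Y=0, V=2, U=1) weight 3/640
  (W=0, Z=0, X=1, Y=0, V=2, U=2) weight 3/640
  (W=0, Z=0, X=1, Y=0, V=2, U=3) weight 3/640
  (W=0, Z=0, X=1, Y=1, V=1, U=0) weight 1/512
  (W=0, Z=0, X=1, Y=1, V=1, U=1) weight 1/512
  (W=0, Z=0, X=1, Y=1, V=1, U=2) weight 1/512
  (W=0, Z=0, X=1, Y=1, V=1, U=3) weight 1/512
  … 184 more
Group by V:
  weight(V=1) = 1/8
  weight(V=2) = 3/10
Total weight = 1/8 + 3/10 = 17/40
P(V=1 | obs) = 1/8 / 17/40 = 5/17
P(V=2 | obs) = 3/10 / 17/40 = 12/17

P(V=1) = 5/17, P(V=2) = 12/17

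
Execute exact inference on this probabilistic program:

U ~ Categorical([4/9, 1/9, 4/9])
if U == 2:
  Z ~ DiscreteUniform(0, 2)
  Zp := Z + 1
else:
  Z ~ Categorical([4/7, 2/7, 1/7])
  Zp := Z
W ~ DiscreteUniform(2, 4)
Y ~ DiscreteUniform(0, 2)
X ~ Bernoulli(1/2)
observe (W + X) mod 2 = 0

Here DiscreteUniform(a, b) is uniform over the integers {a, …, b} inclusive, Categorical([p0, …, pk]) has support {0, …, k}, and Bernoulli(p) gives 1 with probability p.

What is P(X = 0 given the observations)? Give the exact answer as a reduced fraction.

P(X = 0 | obs) = 2/3

Enumerate traces; 81 have nonzero weight after conditioning:
  (U=0, Z=0, W=2, Y=0, X=0) weight 8/567
  (U=0, Z=0, W=2, Y=1, X=0) weight 8/567
  (U=0, Z=0, W=2, Y=2, X=0) weight 8/567
  (U=0, Z=0, W=3, Y=0, X=1) weight 8/567
  (U=0, Z=0, W=3, Y=1, X=1) weight 8/567
  (U=0, Z=0, W=3, Y=2, X=1) weight 8/567
  (U=0, Z=0, W=4, Y=0, X=0) weight 8/567
  (U=0, Z=0, W=4, Y=1, X=0) weight 8/567
  … 73 more
Group by X:
  weight(X=0) = 1/3
  weight(X=1) = 1/6
Total weight = 1/3 + 1/6 = 1/2
P(X=0 | obs) = 1/3 / 1/2 = 2/3
P(X=1 | obs) = 1/6 / 1/2 = 1/3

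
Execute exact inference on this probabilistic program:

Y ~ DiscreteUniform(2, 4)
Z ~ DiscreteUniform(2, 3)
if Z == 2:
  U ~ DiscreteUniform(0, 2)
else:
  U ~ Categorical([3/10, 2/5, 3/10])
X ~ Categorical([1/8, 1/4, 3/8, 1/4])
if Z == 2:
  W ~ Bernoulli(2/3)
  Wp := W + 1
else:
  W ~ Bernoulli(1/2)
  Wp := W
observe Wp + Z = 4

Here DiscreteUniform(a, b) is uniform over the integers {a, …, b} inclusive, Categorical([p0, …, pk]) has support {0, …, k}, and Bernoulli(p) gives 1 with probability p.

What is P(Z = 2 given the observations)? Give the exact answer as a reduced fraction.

P(Z = 2 | obs) = 4/7

Enumerate traces; 72 have nonzero weight after conditioning:
  (Y=2, Z=2, U=0, X=0, W=1) weight 1/216
  (Y=2, Z=2, U=0, X=1, W=1) weight 1/108
  (Y=2, Z=2, U=0, X=2, W=1) weight 1/72
  (Y=2, Z=2, U=0, X=3, W=1) weight 1/108
  (Y=2, Z=2, U=1, X=0, W=1) weight 1/216
  (Y=2, Z=2, U=1, X=1, W=1) weight 1/108
  (Y=2, Z=2, U=1, X=2, W=1) weight 1/72
  (Y=2, Z=2, U=1, X=3, W=1) weight 1/108
  (Y=2, Z=3, U=0, X=0, W=1) weight 1/320
  … 63 more
Group by Z:
  weight(Z=2) = 1/3
  weight(Z=3) = 1/4
Total weight = 1/3 + 1/4 = 7/12
P(Z=2 | obs) = 1/3 / 7/12 = 4/7
P(Z=3 | obs) = 1/4 / 7/12 = 3/7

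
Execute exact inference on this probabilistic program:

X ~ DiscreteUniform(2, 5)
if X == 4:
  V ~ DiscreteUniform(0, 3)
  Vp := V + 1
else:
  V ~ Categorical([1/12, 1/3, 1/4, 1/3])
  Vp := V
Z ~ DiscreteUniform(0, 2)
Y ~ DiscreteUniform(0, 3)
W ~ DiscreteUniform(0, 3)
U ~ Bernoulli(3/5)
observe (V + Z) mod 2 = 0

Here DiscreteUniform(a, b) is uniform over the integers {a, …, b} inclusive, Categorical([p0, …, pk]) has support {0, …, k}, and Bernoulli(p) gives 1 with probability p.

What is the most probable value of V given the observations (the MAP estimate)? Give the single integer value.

Enumerate traces; 768 have nonzero weight after conditioning:
  (X=2, V=0, Z=0, Y=0, W=0, U=0) weight 1/5760
  (X=2, V=0, Z=0, Y=0, W=0, U=1) weight 1/3840
  (X=2, V=0, Z=0, Y=0, W=1, U=0) weight 1/5760
  (X=2, V=0, Z=0, Y=0, W=1, U=1) weight 1/3840
  (X=2, V=0, Z=0, Y=0, W=2, U=0) weight 1/5760
  (X=2, V=0, Z=0, Y=0, W=2, U=1) weight 1/3840
  (X=2, V=0, Z=0, Y=0, W=3, U=0) weight 1/5760
  (X=2, V=0, Z=0, Y=0, W=3, U=1) weight 1/3840
  (X=2, V=1, Z=1, Y=0, W=0, U=0) weight 1/1440
  (X=2, V=2, Z=0, Y=0, W=0, U=0) weight 1/1920
  … 758 more
Group by V:
  weight(V=0) = 1/12
  weight(V=1) = 5/48
  weight(V=2) = 1/6
  weight(V=3) = 5/48
Total weight = 1/12 + 5/48 + 1/6 + 5/48 = 11/24
P(V=0 | obs) = 1/12 / 11/24 = 2/11
P(V=1 | obs) = 5/48 / 11/24 = 5/22
P(V=2 | obs) = 1/6 / 11/24 = 4/11
P(V=3 | obs) = 5/48 / 11/24 = 5/22
argmax = 2

argmax_v P(V = v | obs) = 2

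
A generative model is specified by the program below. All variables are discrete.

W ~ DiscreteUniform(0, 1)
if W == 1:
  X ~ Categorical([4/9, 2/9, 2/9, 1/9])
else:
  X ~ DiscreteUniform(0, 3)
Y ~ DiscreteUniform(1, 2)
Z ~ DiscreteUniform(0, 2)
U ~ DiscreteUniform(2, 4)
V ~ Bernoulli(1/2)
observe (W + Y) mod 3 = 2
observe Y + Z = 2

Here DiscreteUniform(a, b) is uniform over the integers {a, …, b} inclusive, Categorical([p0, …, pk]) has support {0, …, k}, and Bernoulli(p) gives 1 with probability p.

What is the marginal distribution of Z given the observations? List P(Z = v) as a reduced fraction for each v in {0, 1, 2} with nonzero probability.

Enumerate traces; 48 have nonzero weight after conditioning:
  (W=0, X=0, Y=2, Z=0, U=2, V=0) weight 1/288
  (W=0, X=0, Y=2, Z=0, U=2, V=1) weight 1/288
  (W=0, X=0, Y=2, Z=0, U=3, V=0) weight 1/288
  (W=0, X=0, Y=2, Z=0, U=3, V=1) weight 1/288
  (W=0, X=0, Y=2, Z=0, U=4, V=0) weight 1/288
  (W=0, X=0, Y=2, Z=0, U=4, V=1) weight 1/288
  (W=0, X=1, Y=2, Z=0, U=2, V=0) weight 1/288
  (W=0, X=1, Y=2, Z=0, U=2, V=1) weight 1/288
  (W=1, X=0, Y=1, Z=1, U=2, V=0) weight 1/162
  … 39 more
Group by Z:
  weight(Z=0) = 1/12
  weight(Z=1) = 1/12
Total weight = 1/12 + 1/12 = 1/6
P(Z=0 | obs) = 1/12 / 1/6 = 1/2
P(Z=1 | obs) = 1/12 / 1/6 = 1/2

P(Z=0) = 1/2, P(Z=1) = 1/2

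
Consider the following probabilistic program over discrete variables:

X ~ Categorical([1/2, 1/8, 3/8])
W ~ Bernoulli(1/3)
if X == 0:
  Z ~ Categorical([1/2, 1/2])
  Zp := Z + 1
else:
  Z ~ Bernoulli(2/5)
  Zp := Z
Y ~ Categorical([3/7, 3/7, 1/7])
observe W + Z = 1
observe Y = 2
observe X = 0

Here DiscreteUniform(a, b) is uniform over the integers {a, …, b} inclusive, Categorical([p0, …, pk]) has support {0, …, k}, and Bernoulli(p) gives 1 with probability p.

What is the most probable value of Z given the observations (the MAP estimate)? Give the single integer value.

argmax_v P(Z = v | obs) = 1

Enumerate traces; 2 have nonzero weight after conditioning:
  (X=0, W=0, Z=1, Y=2) weight 1/42
  (X=0, W=1, Z=0, Y=2) weight 1/84
Group by Z:
  weight(Z=0) = 1/84
  weight(Z=1) = 1/42
Total weight = 1/84 + 1/42 = 1/28
P(Z=0 | obs) = 1/84 / 1/28 = 1/3
P(Z=1 | obs) = 1/42 / 1/28 = 2/3
argmax = 1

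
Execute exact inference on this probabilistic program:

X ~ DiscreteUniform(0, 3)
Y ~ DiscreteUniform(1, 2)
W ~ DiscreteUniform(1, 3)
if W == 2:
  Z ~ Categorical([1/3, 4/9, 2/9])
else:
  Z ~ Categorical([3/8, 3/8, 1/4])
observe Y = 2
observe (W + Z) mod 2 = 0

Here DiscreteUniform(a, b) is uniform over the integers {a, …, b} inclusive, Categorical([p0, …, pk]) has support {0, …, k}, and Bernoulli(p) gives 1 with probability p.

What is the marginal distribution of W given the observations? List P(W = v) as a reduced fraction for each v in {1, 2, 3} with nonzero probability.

Enumerate traces; 16 have nonzero weight after conditioning:
  (X=0, Y=2, W=1, Z=1) weight 1/64
  (X=0, Y=2, W=2, Z=0) weight 1/72
  (X=0, Y=2, W=2, Z=2) weight 1/108
  (X=0, Y=2, W=3, Z=1) weight 1/64
  (X=1, Y=2, W=1, Z=1) weight 1/64
  (X=1, Y=2, W=2, Z=0) weight 1/72
  (X=1, Y=2, W=2, Z=2) weight 1/108
  (X=1, Y=2, W=3, Z=1) weight 1/64
  … 8 more
Group by W:
  weight(W=1) = 1/16
  weight(W=2) = 5/54
  weight(W=3) = 1/16
Total weight = 1/16 + 5/54 + 1/16 = 47/216
P(W=1 | obs) = 1/16 / 47/216 = 27/94
P(W=2 | obs) = 5/54 / 47/216 = 20/47
P(W=3 | obs) = 1/16 / 47/216 = 27/94

P(W=1) = 27/94, P(W=2) = 20/47, P(W=3) = 27/94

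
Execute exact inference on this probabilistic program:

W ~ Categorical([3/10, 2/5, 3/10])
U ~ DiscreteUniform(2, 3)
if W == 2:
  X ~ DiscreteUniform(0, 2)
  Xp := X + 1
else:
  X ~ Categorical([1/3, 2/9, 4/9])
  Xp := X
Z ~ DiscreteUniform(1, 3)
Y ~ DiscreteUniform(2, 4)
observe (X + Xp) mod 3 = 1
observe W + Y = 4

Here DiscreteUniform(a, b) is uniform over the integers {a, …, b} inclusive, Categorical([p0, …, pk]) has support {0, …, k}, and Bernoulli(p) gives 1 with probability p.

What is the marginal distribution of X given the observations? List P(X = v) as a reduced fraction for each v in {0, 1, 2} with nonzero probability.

P(X=0) = 9/37, P(X=2) = 28/37

Enumerate traces; 18 have nonzero weight after conditioning:
  (W=0, U=2, X=2, Z=1, Y=4) weight 1/135
  (W=0, U=2, X=2, Z=2, Y=4) weight 1/135
  (W=0, U=2, X=2, Z=3, Y=4) weight 1/135
  (W=0, U=3, X=2, Z=1, Y=4) weight 1/135
  (W=0, U=3, X=2, Z=2, Y=4) weight 1/135
  (W=0, U=3, X=2, Z=3, Y=4) weight 1/135
  (W=1, U=2, X=2, Z=1, Y=3) weight 4/405
  (W=1, U=2, X=2, Z=2, Y=3) weight 4/405
  (W=2, U=2, X=0, Z=1, Y=2) weight 1/180
  … 9 more
Group by X:
  weight(X=0) = 1/30
  weight(X=2) = 14/135
Total weight = 1/30 + 14/135 = 37/270
P(X=0 | obs) = 1/30 / 37/270 = 9/37
P(X=2 | obs) = 14/135 / 37/270 = 28/37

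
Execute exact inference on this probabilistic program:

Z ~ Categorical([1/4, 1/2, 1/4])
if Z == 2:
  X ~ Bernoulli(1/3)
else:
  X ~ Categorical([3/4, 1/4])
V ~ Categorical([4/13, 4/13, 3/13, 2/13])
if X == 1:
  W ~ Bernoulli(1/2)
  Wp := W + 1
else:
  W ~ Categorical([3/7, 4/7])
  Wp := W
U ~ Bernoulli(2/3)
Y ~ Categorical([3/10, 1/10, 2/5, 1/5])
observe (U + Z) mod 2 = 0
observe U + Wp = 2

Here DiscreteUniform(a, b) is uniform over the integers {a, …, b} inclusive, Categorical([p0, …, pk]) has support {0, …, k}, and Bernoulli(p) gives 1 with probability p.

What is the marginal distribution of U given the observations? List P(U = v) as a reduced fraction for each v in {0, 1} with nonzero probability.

Enumerate traces; 64 have nonzero weight after conditioning:
  (Z=0, X=1, V=0, W=1, U=0, Y=0) weight 1/1040
  (Z=0, X=1, V=0, W=1, U=0, Y=1) weight 1/3120
  (Z=0, X=1, V=0, W=1, U=0, Y=2) weight 1/780
  (Z=0, X=1, V=0, W=1, U=0, Y=3) weight 1/1560
  (Z=0, X=1, V=1, W=1, U=0, Y=0) weight 1/1040
  (Z=0, X=1, V=1, W=1, U=0, Y=1) weight 1/3120
  (Z=0, X=1, V=1, W=1, U=0, Y=2) weight 1/780
  (Z=0, X=1, V=1, W=1, U=0, Y=3) weight 1/1560
  (Z=1, X=0, V=0, W=1, U=1, Y=0) weight 6/455
  … 55 more
Group by U:
  weight(U=0) = 7/288
  weight(U=1) = 31/168
Total weight = 7/288 + 31/168 = 421/2016
P(U=0 | obs) = 7/288 / 421/2016 = 49/421
P(U=1 | obs) = 31/168 / 421/2016 = 372/421

P(U=0) = 49/421, P(U=1) = 372/421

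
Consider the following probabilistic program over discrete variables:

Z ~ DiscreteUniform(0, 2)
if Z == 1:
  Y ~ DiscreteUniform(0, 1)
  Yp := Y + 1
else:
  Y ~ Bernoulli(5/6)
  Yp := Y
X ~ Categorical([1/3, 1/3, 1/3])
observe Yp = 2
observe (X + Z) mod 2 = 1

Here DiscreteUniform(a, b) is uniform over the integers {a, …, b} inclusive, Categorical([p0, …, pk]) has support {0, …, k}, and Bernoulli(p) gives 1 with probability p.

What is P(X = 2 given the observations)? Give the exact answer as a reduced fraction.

P(X = 2 | obs) = 1/2

Enumerate traces; 2 have nonzero weight after conditioning:
  (Z=1, Y=1, X=0) weight 1/18
  (Z=1, Y=1, X=2) weight 1/18
Group by X:
  weight(X=0) = 1/18
  weight(X=2) = 1/18
Total weight = 1/18 + 1/18 = 1/9
P(X=0 | obs) = 1/18 / 1/9 = 1/2
P(X=2 | obs) = 1/18 / 1/9 = 1/2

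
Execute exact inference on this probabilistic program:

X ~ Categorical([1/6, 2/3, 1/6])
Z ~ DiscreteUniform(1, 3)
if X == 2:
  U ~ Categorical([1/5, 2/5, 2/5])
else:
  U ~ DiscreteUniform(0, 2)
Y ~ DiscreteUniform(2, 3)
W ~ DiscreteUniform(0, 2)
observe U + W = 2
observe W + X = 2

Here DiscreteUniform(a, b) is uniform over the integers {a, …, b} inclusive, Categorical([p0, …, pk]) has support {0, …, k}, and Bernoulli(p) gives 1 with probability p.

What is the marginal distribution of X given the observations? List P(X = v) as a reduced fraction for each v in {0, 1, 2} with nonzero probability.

Enumerate traces; 18 have nonzero weight after conditioning:
  (X=0, Z=1, U=0, Y=2, W=2) weight 1/324
  (X=0, Z=1, U=0, Y=3, W=2) weight 1/324
  (X=0, Z=2, U=0, Y=2, W=2) weight 1/324
  (X=0, Z=2, U=0, Y=3, W=2) weight 1/324
  (X=0, Z=3, U=0, Y=2, W=2) weight 1/324
  (X=0, Z=3, U=0, Y=3, W=2) weight 1/324
  (X=1, Z=1, U=1, Y=2, W=1) weight 1/81
  (X=1, Z=1, U=1, Y=3, W=1) weight 1/81
  (X=2, Z=1, U=2, Y=2, W=0) weight 1/270
  … 9 more
Group by X:
  weight(X=0) = 1/54
  weight(X=1) = 2/27
  weight(X=2) = 1/45
Total weight = 1/54 + 2/27 + 1/45 = 31/270
P(X=0 | obs) = 1/54 / 31/270 = 5/31
P(X=1 | obs) = 2/27 / 31/270 = 20/31
P(X=2 | obs) = 1/45 / 31/270 = 6/31

P(X=0) = 5/31, P(X=1) = 20/31, P(X=2) = 6/31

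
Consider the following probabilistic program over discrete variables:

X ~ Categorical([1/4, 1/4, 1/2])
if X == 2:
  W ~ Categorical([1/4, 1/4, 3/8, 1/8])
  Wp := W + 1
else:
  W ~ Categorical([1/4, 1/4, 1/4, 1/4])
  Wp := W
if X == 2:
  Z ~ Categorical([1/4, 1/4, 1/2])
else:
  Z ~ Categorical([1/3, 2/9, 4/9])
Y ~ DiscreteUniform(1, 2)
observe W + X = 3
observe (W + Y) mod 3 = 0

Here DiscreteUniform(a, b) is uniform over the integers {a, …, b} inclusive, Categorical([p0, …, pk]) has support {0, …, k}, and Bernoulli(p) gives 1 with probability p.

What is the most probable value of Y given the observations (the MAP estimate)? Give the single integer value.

Enumerate traces; 6 have nonzero weight after conditioning:
  (X=1, W=2, Z=0, Y=1) weight 1/96
  (X=1, W=2, Z=1, Y=1) weight 1/144
  (X=1, W=2, Z=2, Y=1) weight 1/72
  (X=2, W=1, Z=0, Y=2) weight 1/64
  (X=2, W=1, Z=1, Y=2) weight 1/64
  (X=2, W=1, Z=2, Y=2) weight 1/32
Group by Y:
  weight(Y=1) = 1/32
  weight(Y=2) = 1/16
Total weight = 1/32 + 1/16 = 3/32
P(Y=1 | obs) = 1/32 / 3/32 = 1/3
P(Y=2 | obs) = 1/16 / 3/32 = 2/3
argmax = 2

argmax_v P(Y = v | obs) = 2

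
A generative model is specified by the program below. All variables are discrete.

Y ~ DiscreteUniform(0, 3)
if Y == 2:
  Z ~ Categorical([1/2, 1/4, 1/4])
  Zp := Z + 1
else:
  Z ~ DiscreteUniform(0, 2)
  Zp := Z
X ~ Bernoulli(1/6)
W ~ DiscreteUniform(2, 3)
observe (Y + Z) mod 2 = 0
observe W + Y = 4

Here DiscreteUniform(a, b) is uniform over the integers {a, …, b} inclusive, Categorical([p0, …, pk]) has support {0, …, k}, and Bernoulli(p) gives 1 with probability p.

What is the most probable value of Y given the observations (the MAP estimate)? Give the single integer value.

Enumerate traces; 6 have nonzero weight after conditioning:
  (Y=1, Z=1, X=0, W=3) weight 5/144
  (Y=1, Z=1, X=1, W=3) weight 1/144
  (Y=2, Z=0, X=0, W=2) weight 5/96
  (Y=2, Z=0, X=1, W=2) weight 1/96
  (Y=2, Z=2, X=0, W=2) weight 5/192
  (Y=2, Z=2, X=1, W=2) weight 1/192
Group by Y:
  weight(Y=1) = 1/24
  weight(Y=2) = 3/32
Total weight = 1/24 + 3/32 = 13/96
P(Y=1 | obs) = 1/24 / 13/96 = 4/13
P(Y=2 | obs) = 3/32 / 13/96 = 9/13
argmax = 2

argmax_v P(Y = v | obs) = 2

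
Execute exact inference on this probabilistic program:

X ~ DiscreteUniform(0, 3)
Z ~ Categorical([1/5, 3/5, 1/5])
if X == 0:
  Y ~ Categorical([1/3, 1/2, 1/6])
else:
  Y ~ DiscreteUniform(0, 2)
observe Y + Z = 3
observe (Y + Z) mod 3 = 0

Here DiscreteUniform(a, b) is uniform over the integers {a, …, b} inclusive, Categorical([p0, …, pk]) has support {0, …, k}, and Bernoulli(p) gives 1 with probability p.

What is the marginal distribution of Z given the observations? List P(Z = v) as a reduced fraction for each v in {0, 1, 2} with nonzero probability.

Enumerate traces; 8 have nonzero weight after conditioning:
  (X=0, Z=1, Y=2) weight 1/40
  (X=0, Z=2, Y=1) weight 1/40
  (X=1, Z=1, Y=2) weight 1/20
  (X=1, Z=2, Y=1) weight 1/60
  (X=2, Z=1, Y=2) weight 1/20
  (X=2, Z=2, Y=1) weight 1/60
  (X=3, Z=1, Y=2) weight 1/20
  (X=3, Z=2, Y=1) weight 1/60
Group by Z:
  weight(Z=1) = 7/40
  weight(Z=2) = 3/40
Total weight = 7/40 + 3/40 = 1/4
P(Z=1 | obs) = 7/40 / 1/4 = 7/10
P(Z=2 | obs) = 3/40 / 1/4 = 3/10

P(Z=1) = 7/10, P(Z=2) = 3/10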